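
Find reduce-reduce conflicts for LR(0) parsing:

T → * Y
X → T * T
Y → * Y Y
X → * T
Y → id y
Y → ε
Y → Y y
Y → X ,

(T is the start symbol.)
Augment with T' → T and build the canonical LR(0) collection (I0 = CLOSURE({[T' → . T]}), then GOTO on every symbol after a dot until no new states appear). It has 16 states:
  I0: { [T → . * Y], [T' → . T] }  — shift
  I1: { [T → * . Y], [T → . * Y], [X → . * T], [X → . T * T], [Y → . * Y Y], [Y → . X ,], [Y → . Y y], [Y → . id y], [Y → .] }  — shift, reduce
  I2: { [T' → T .] }  — accept
  I3: { [T → * . Y], [T → . * Y], [X → * . T], [X → . * T], [X → . T * T], [Y → * . Y Y], [Y → . * Y Y], [Y → . X ,], [Y → . Y y], [Y → . id y], [Y → .] }  — shift, reduce
  I4: { [X → T . * T] }  — shift
  I5: { [Y → X . ,] }  — shift
  I6: { [T → * Y .], [Y → Y . y] }  — shift, reduce
  I7: { [Y → id . y] }  — shift
  I8: { [Y → id y .] }  — reduce
  I9: { [Y → Y y .] }  — reduce
  I10: { [Y → X , .] }  — reduce
  I11: { [T → . * Y], [X → T * . T] }  — shift
  I12: { [X → T * T .] }  — reduce
  I13: { [X → * T .], [X → T . * T] }  — shift, reduce
  I14: { [T → * Y .], [T → . * Y], [X → . * T], [X → . T * T], [Y → * Y . Y], [Y → . * Y Y], [Y → . X ,], [Y → . Y y], [Y → . id y], [Y → .], [Y → Y . y] }  — shift, 2 reduces
  I15: { [Y → * Y Y .], [Y → Y . y] }  — shift, reduce

I14 contains complete items [T → * Y .], [Y → .] — reduce-reduce conflict.

Answer: Yes — I14: [T → * Y .] vs [Y → .]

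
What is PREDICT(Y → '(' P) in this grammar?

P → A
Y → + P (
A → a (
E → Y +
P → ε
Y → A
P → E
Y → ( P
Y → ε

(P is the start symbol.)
{ '(' }

PREDICT(Y → '(' P) = (FIRST(RHS) \ {ε}) ∪ (FOLLOW(Y) if ε ∈ FIRST(RHS), i.e. RHS ⇒* ε)
FIRST('(' P) = { '(' }
ε ∉ FIRST('(' P), so FOLLOW(Y) is not added.
PREDICT(Y → '(' P) = { '(' }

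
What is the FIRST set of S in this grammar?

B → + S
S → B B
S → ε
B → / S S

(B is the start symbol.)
To compute FIRST(S), examine every production with S on the left-hand side, reading each right-hand side left to right until a non-nullable symbol is reached.

FIRST sets of the other non-terminals involved (by the same procedure, iterated to a fixed point):
  FIRST(B) = { '+', '/' }

From S → B B:
  - B is a non-terminal: add FIRST(B) \ {ε} = { '+', '/' }
    B is not nullable, so stop
From S → ε:
  - ε-production, so ε ∈ FIRST(S)

Collecting: FIRST(S) = { '+', '/', ε }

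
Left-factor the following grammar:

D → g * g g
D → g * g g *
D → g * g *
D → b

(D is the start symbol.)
Left-factoring transforms A → αβ₁ | αβ₂ into A → αA' and A' → β₁ | β₂
(α is the longest common prefix among the alternatives). Repeat until
no nonterminal has two alternatives with a common prefix.

Round 1: D has alternatives sharing prefix 'g * g'. Introduce D': D → g * g D'
  Add: D' → g
  Add: D' → g *
  Add: D' → *

Round 2: D' has alternatives sharing prefix 'g'. Introduce D'': D' → g D''
  Add: D'' → ε
  Add: D'' → *

No remaining common prefixes — done.

Resulting grammar:
D → g * g D'
D' → g D''
D'' → ε
D'' → *
D' → *
D → b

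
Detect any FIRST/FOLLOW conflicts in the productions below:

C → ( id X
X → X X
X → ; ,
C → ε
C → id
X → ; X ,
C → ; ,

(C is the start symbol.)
A FIRST/FOLLOW conflict occurs when a non-terminal N has a nullable alternative N → β (β ⇒* ε) and another alternative N → α with FIRST(α) ∩ FOLLOW(N) ≠ ∅: on such a lookahead the parser cannot decide between expanding α and letting N vanish via β.

Nullable non-terminals: C.

C: nullable alternative(s) C → ε; FOLLOW(C) = { $ }
  C → ( id X: FIRST \ {ε} = { '(' } — disjoint from FOLLOW(C)
  C → ε: FIRST \ {ε} = { } — this is the only nullable alternative, skip
  C → id: FIRST \ {ε} = { 'id' } — disjoint from FOLLOW(C)
  C → ; ,: FIRST \ {ε} = { ';' } — disjoint from FOLLOW(C)

X has no nullable alternative, so no FIRST/FOLLOW check is needed there.

No FIRST/FOLLOW conflicts found.

Answer: No FIRST/FOLLOW conflicts.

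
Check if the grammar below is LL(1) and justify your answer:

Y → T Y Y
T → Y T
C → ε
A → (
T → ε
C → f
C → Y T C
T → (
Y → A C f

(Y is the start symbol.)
No. Predict set conflict for Y: { '(' }

Relevant sets:
  FIRST(T) = { '(', ε }
  FIRST(Y) = { '(' }
  FIRST(A) = { '(' }
  FOLLOW(T) = { '(', 'f' }
  FOLLOW(C) = { 'f' }

For Y:
  PREDICT(Y → T Y Y) = { '(' }
  PREDICT(Y → A C f) = { '(' }
For T:
  PREDICT(T → Y T) = { '(' }
  PREDICT(T → ε) = { '(', 'f' }
  PREDICT(T → '(') = { '(' }
For C:
  PREDICT(C → ε) = { 'f' }
  PREDICT(C → f) = { 'f' }
  PREDICT(C → Y T C) = { '(' }
A has a single production, so nothing to check there.

Conflict found: Predict set conflict for Y: { '(' }
The grammar is NOT LL(1).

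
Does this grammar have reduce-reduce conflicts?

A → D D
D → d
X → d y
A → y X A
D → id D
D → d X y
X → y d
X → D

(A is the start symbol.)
Augment with A' → A and build the canonical LR(0) collection (I0 = CLOSURE({[A' → . A]}), then GOTO on every symbol after a dot until no new states appear). It has 17 states:
  I0: { [A → . D D], [A → . y X A], [A' → . A], [D → . d X y], [D → . d], [D → . id D] }  — shift
  I1: { [A' → A .] }  — accept
  I2: { [A → D . D], [D → . d X y], [D → . d], [D → . id D] }  — shift
  I3: { [D → . d X y], [D → . d], [D → . id D], [D → d . X y], [D → d .], [X → . D], [X → . d y], [X → . y d] }  — shift, reduce
  I4: { [D → . d X y], [D → . d], [D → . id D], [D → id . D] }  — shift
  I5: { [A → y . X A], [D → . d X y], [D → . d], [D → . id D], [X → . D], [X → . d y], [X → . y d] }  — shift
  I6: { [X → D .] }  — reduce
  I7: { [A → . D D], [A → . y X A], [A → y X . A], [D → . d X y], [D → . d], [D → . id D] }  — shift
  I8: { [D → . d X y], [D → . d], [D → . id D], [D → d . X y], [D → d .], [X → . D], [X → . d y], [X → . y d], [X → d . y] }  — shift, reduce
  I9: { [X → y . d] }  — shift
  I10: { [X → y d .] }  — reduce
  I11: { [D → d X . y] }  — shift
  I12: { [X → d y .], [X → y . d] }  — shift, reduce
  I13: { [D → d X y .] }  — reduce
  I14: { [A → y X A .] }  — reduce
  I15: { [D → id D .] }  — reduce
  I16: { [A → D D .] }  — reduce

No state contains more than one complete item.

Answer: No reduce-reduce conflicts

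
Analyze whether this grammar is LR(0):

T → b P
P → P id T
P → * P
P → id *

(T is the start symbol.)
Augment with T' → T and build the canonical LR(0) collection (I0 = CLOSURE({[T' → . T]}), then GOTO on every symbol after a dot until no new states appear). It has 10 states:
  I0: { [T → . b P], [T' → . T] }  — shift
  I1: { [T' → T .] }  — accept
  I2: { [P → . * P], [P → . P id T], [P → . id *], [T → b . P] }  — shift
  I3: { [P → * . P], [P → . * P], [P → . P id T], [P → . id *] }  — shift
  I4: { [P → P . id T], [T → b P .] }  — shift, reduce
  I5: { [P → id . *] }  — shift
  I6: { [P → id * .] }  — reduce
  I7: { [P → P id . T], [T → . b P] }  — shift
  I8: { [P → P id T .] }  — reduce
  I9: { [P → * P .], [P → P . id T] }  — shift, reduce

Conflict in state I4:
  Shift-reduce conflict between [T → b P .] and [P → P . id T]
So the grammar is NOT LR(0).

Answer: No. Shift-reduce conflict between [T → b P .] and [P → P . id T]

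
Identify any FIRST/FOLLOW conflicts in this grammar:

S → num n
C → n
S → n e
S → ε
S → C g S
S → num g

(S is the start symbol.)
No FIRST/FOLLOW conflicts.

A FIRST/FOLLOW conflict occurs when a non-terminal N has a nullable alternative N → β (β ⇒* ε) and another alternative N → α with FIRST(α) ∩ FOLLOW(N) ≠ ∅: on such a lookahead the parser cannot decide between expanding α and letting N vanish via β.

Nullable non-terminals: S.
FIRST sets used below: FIRST(C) = { 'n' }

S: nullable alternative(s) S → ε; FOLLOW(S) = { $ }
  S → num n: FIRST \ {ε} = { 'num' } — disjoint from FOLLOW(S)
  S → n e: FIRST \ {ε} = { 'n' } — disjoint from FOLLOW(S)
  S → ε: FIRST \ {ε} = { } — this is the only nullable alternative, skip
  S → C g S: FIRST \ {ε} = { 'n' } — disjoint from FOLLOW(S)
  S → num g: FIRST \ {ε} = { 'num' } — disjoint from FOLLOW(S)

C has no nullable alternative, so no FIRST/FOLLOW check is needed there.

No FIRST/FOLLOW conflicts found.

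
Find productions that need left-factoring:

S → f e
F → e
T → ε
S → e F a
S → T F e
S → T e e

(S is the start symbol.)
Yes, S has productions with common prefix 'T'

Left-factoring is needed when two productions for the same non-terminal
share a common prefix on the right-hand side.

Productions for S:
  S → f e
  S → e F a
  S → T F e
  S → T e e

Found common prefix 'T' in productions for S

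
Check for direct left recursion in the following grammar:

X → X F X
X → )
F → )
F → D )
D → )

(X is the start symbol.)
Yes, X is left-recursive

X → X F X: LEFT RECURSIVE (starts with X)
X → ): starts with ')'
F → ): starts with ')'
F → D ): starts with D
D → ): starts with ')'

The grammar has direct left recursion on: X.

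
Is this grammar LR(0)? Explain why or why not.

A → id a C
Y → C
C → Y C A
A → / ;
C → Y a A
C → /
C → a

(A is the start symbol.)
Augment with A' → A and build the canonical LR(0) collection (I0 = CLOSURE({[A' → . A]}), then GOTO on every symbol after a dot until no new states appear). It has 14 states:
  I0: { [A → . / ;], [A → . id a C], [A' → . A] }  — shift
  I1: { [A → / . ;] }  — shift
  I2: { [A' → A .] }  — accept
  I3: { [A → id . a C] }  — shift
  I4: { [A → id a . C], [C → . /], [C → . Y C A], [C → . Y a A], [C → . a], [Y → . C] }  — shift
  I5: { [C → / .] }  — reduce
  I6: { [A → id a C .], [Y → C .] }  — 2 reduces
  I7: { [C → . /], [C → . Y C A], [C → . Y a A], [C → . a], [C → Y . C A], [C → Y . a A], [Y → . C] }  — shift
  I8: { [C → a .] }  — reduce
  I9: { [A → . / ;], [A → . id a C], [C → Y C . A], [Y → C .] }  — shift, reduce
  I10: { [A → . / ;], [A → . id a C], [C → Y a . A], [C → a .] }  — shift, reduce
  I11: { [C → Y a A .] }  — reduce
  I12: { [C → Y C A .] }  — reduce
  I13: { [A → / ; .] }  — reduce

Conflict in state I6:
  Reduce-reduce conflict: [A → id a C .] and [Y → C .]
So the grammar is NOT LR(0).

Answer: No. Reduce-reduce conflict: [A → id a C .] and [Y → C .]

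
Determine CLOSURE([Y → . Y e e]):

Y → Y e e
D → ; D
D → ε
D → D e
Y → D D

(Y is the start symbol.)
{ [D → . ; D], [D → . D e], [D → .], [Y → . D D], [Y → . Y e e] }

To compute CLOSURE, for each item [A → α.Bβ] where B is a non-terminal, add [B → .γ] for all productions B → γ; repeat for the newly added items until nothing changes.

Start with: [Y → . Y e e]
  [Y → . Y e e] has the dot before Y: add [Y → . D D]
  [Y → . D D] has the dot before D: add [D → . ; D], [D → .], [D → . D e]
No further items can be added.

CLOSURE = { [D → . ; D], [D → . D e], [D → .], [Y → . D D], [Y → . Y e e] }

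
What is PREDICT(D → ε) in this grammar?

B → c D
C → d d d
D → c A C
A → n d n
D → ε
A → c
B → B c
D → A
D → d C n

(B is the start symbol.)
{ $, 'c' }

PREDICT(D → ε) = (FIRST(RHS) \ {ε}) ∪ (FOLLOW(D) if ε ∈ FIRST(RHS), i.e. RHS ⇒* ε)
The right-hand side is ε (FIRST(ε) = { ε }), so the predict set is FOLLOW(D) = { $, 'c' }
PREDICT(D → ε) = { $, 'c' }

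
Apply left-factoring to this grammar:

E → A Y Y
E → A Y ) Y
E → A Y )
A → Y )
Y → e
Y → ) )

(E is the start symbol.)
Left-factoring transforms A → αβ₁ | αβ₂ into A → αA' and A' → β₁ | β₂
(α is the longest common prefix among the alternatives). Repeat until
no nonterminal has two alternatives with a common prefix.

Round 1: E has alternatives sharing prefix 'A Y'. Introduce E': E → A Y E'
  Add: E' → Y
  Add: E' → ) Y
  Add: E' → )

Round 2: E' has alternatives sharing prefix ')'. Introduce E'': E' → ) E''
  Add: E'' → Y
  Add: E'' → ε

No remaining common prefixes — done.

Resulting grammar:
E → A Y E'
E' → Y
E' → ) E''
E'' → Y
E'' → ε
A → Y )
Y → e
Y → ) )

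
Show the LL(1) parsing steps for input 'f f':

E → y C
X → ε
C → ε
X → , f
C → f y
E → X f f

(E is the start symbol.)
Stack is shown with the top on the left.

Stack    Input  Action
----------------------
E $      f f $  output E → X f f
X f f $  f f $  output X → ε
f f $    f f $  match 'f'
f $      f $    match 'f'
$        $      accept

The string is accepted.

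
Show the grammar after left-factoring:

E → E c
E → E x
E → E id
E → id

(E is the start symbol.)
E → E E'
E' → c
E' → x
E' → id
E → id

Left-factoring transforms A → αβ₁ | αβ₂ into A → αA' and A' → β₁ | β₂
(α is the longest common prefix among the alternatives). Repeat until
no nonterminal has two alternatives with a common prefix.

Round 1: E has alternatives sharing prefix 'E'. Introduce E': E → E E'
  Add: E' → c
  Add: E' → x
  Add: E' → id

No remaining common prefixes — done.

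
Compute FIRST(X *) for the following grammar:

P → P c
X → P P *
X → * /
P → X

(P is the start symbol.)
{ '*' }

FIRST sets of the non-terminals involved (from the grammar, by fixed-point iteration):
  FIRST(X) = { '*' }

To compute FIRST(X *), process the symbols left to right:
Symbol X is a non-terminal. Add FIRST(X) \ {ε} = { '*' }
X is not nullable (ε ∉ FIRST(X)), so stop here.
FIRST(X *) = { '*' }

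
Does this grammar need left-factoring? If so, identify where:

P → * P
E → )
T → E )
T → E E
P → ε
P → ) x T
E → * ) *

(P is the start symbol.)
Left-factoring is needed when two productions for the same non-terminal
share a common prefix on the right-hand side.

Productions for P:
  P → * P
  P → ε
  P → ) x T
Productions for E:
  E → )
  E → * ) *
Productions for T:
  T → E )
  T → E E

Found common prefix 'E' in productions for T

Answer: Yes, T has productions with common prefix 'E'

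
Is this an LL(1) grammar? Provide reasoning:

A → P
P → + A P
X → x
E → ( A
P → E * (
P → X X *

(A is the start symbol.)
Yes, the grammar is LL(1).

Relevant sets:
  FIRST(E) = { '(' }
  FIRST(X) = { 'x' }

For P:
  PREDICT(P → '+' A P) = { '+' }
  PREDICT(P → E '*' '(') = { '(' }
  PREDICT(P → X X '*') = { 'x' }
A, X, E have a single production, so nothing to check there.

All predict sets are disjoint. The grammar IS LL(1).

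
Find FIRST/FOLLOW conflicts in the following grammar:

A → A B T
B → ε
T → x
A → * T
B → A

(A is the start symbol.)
No FIRST/FOLLOW conflicts.

A FIRST/FOLLOW conflict occurs when a non-terminal N has a nullable alternative N → β (β ⇒* ε) and another alternative N → α with FIRST(α) ∩ FOLLOW(N) ≠ ∅: on such a lookahead the parser cannot decide between expanding α and letting N vanish via β.

Nullable non-terminals: B.
FIRST sets used below: FIRST(A) = { '*' }

B: nullable alternative(s) B → ε; FOLLOW(B) = { 'x' }
  B → ε: FIRST \ {ε} = { } — this is the only nullable alternative, skip
  B → A: FIRST \ {ε} = { '*' } — disjoint from FOLLOW(B)

A, T have no nullable alternative, so no FIRST/FOLLOW check is needed there.

No FIRST/FOLLOW conflicts found.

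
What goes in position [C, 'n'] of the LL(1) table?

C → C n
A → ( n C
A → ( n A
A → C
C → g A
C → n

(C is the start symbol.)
To find M[C, 'n'], we find productions for C where 'n' is in the predict set (PREDICT(N → α) = (FIRST(α) \ {ε}) ∪ (FOLLOW(N) if α ⇒* ε)).

Relevant sets:
  FIRST(C) = { 'g', 'n' }

C → C n: PREDICT = { 'g', 'n' }
  'n' is in predict set, so this production goes in M[C, 'n']
C → g A: PREDICT = { 'g' }
C → n: PREDICT = { 'n' }
  'n' is in predict set, so this production goes in M[C, 'n']

M[C, 'n'] = C → C n, C → n  (a multiply-defined cell — the grammar is not LL(1))

Answer: C → C n, C → n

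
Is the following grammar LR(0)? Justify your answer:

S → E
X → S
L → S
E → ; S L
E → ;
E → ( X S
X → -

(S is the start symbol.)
No. Shift-reduce conflict between [E → ; .] and [E → . ( X S]

Augment with S' → S and build the canonical LR(0) collection (I0 = CLOSURE({[S' → . S]}), then GOTO on every symbol after a dot until no new states appear). It has 12 states:
  I0: { [E → . ( X S], [E → . ; S L], [E → . ;], [S → . E], [S' → . S] }  — shift
  I1: { [E → ( . X S], [E → . ( X S], [E → . ; S L], [E → . ;], [S → . E], [X → . -], [X → . S] }  — shift
  I2: { [E → . ( X S], [E → . ; S L], [E → . ;], [E → ; . S L], [E → ; .], [S → . E] }  — shift, reduce
  I3: { [S → E .] }  — reduce
  I4: { [S' → S .] }  — accept
  I5: { [E → . ( X S], [E → . ; S L], [E → . ;], [E → ; S . L], [L → . S], [S → . E] }  — shift
  I6: { [E → ; S L .] }  — reduce
  I7: { [L → S .] }  — reduce
  I8: { [X → - .] }  — reduce
  I9: { [X → S .] }  — reduce
  I10: { [E → ( X . S], [E → . ( X S], [E → . ; S L], [E → . ;], [S → . E] }  — shift
  I11: { [E → ( X S .] }  — reduce

Conflict in state I2:
  Shift-reduce conflict between [E → ; .] and [E → . ( X S]
So the grammar is NOT LR(0).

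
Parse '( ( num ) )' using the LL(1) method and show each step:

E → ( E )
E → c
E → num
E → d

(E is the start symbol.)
LL(1) parsing maintains a stack (initially the start symbol over $) and the input. At each step: if the stack top is a terminal, match it against the current input token; if it is a non-terminal N, replace it with the RHS of M[N, lookahead] (the unique production whose predict set contains the lookahead).

Stack is shown with the top on the left.

Stack      Input          Action
--------------------------------
E $        ( ( num ) ) $  output E → ( E )
( E ) $    ( ( num ) ) $  match '('
E ) $      ( num ) ) $    output E → ( E )
( E ) ) $  ( num ) ) $    match '('
E ) ) $    num ) ) $      output E → num
num ) ) $  num ) ) $      match 'num'
) ) $      ) ) $          match ')'
) $        ) $            match ')'
$          $              accept

The string is accepted.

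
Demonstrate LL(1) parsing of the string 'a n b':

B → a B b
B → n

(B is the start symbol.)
LL(1) parsing maintains a stack (initially the start symbol over $) and the input. At each step: if the stack top is a terminal, match it against the current input token; if it is a non-terminal N, replace it with the RHS of M[N, lookahead] (the unique production whose predict set contains the lookahead).

Stack is shown with the top on the left.

Stack    Input    Action
------------------------
B $      a n b $  output B → a B b
a B b $  a n b $  match 'a'
B b $    n b $    output B → n
n b $    n b $    match 'n'
b $      b $      match 'b'
$        $        accept

The string is accepted.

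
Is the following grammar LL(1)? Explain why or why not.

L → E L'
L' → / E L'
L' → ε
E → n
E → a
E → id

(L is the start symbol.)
A grammar is LL(1) if for each non-terminal N with multiple productions, the predict sets of those productions are pairwise disjoint, where PREDICT(N → α) = (FIRST(α) \ {ε}) ∪ (FOLLOW(N) if α ⇒* ε).

Relevant sets:
  FOLLOW(L') = { $ }

For L':
  PREDICT(L' → '/' E L') = { '/' }
  PREDICT(L' → ε) = { $ }
For E:
  PREDICT(E → n) = { 'n' }
  PREDICT(E → a) = { 'a' }
  PREDICT(E → id) = { 'id' }
L has a single production, so nothing to check there.

All predict sets are disjoint. The grammar IS LL(1).

Answer: Yes, the grammar is LL(1).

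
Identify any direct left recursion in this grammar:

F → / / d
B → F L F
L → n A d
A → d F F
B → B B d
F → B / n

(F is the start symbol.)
F → / / d: starts with '/'
B → F L F: starts with F
L → n A d: starts with n
A → d F F: starts with d
B → B B d: LEFT RECURSIVE (starts with B)
F → B / n: starts with B

The grammar has direct left recursion on: B.

Answer: Yes, B is left-recursive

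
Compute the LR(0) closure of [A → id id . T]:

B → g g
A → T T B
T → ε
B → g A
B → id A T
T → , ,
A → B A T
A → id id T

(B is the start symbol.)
{ [A → id id . T], [T → . , ,], [T → .] }

To compute CLOSURE, for each item [A → α.Bβ] where B is a non-terminal, add [B → .γ] for all productions B → γ; repeat for the newly added items until nothing changes.

Start with: [A → id id . T]
  [A → id id . T] has the dot before T: add [T → .], [T → . , ,]
No further items can be added.

CLOSURE = { [A → id id . T], [T → . , ,], [T → .] }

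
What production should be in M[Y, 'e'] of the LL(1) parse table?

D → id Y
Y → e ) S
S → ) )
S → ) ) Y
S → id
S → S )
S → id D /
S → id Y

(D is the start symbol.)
To find M[Y, 'e'], we find productions for Y where 'e' is in the predict set (PREDICT(N → α) = (FIRST(α) \ {ε}) ∪ (FOLLOW(N) if α ⇒* ε)).

Y → e ) S: PREDICT = { 'e' }
  'e' is in predict set, so this production goes in M[Y, 'e']

M[Y, 'e'] = Y → e ) S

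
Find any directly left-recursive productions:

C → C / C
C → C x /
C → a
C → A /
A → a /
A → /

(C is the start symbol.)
Yes, C is left-recursive

Direct left recursion occurs when N → N α for some non-terminal N (the right-hand side begins with the left-hand side itself).

C → C / C: LEFT RECURSIVE (starts with C)
C → C x /: LEFT RECURSIVE (starts with C)
C → a: starts with a
C → A /: starts with A
A → a /: starts with a
A → /: starts with '/'

The grammar has direct left recursion on: C.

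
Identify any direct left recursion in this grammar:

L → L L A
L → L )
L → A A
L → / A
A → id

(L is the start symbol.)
Yes, L is left-recursive

Direct left recursion occurs when N → N α for some non-terminal N (the right-hand side begins with the left-hand side itself).

L → L L A: LEFT RECURSIVE (starts with L)
L → L ): LEFT RECURSIVE (starts with L)
L → A A: starts with A
L → / A: starts with '/'
A → id: starts with id

The grammar has direct left recursion on: L.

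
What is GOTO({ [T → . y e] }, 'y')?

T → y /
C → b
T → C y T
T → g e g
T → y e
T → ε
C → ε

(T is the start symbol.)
{ [T → y . e] }

GOTO(I, 'y') = CLOSURE({ [A → αX.β] : [A → α.Xβ] ∈ I, X = 'y' })

Items with dot before 'y', with the dot advanced:
  [T → . y e] → [T → y . e]
Closure adds nothing (no advanced item has the dot before a non-terminal).

GOTO = { [T → y . e] }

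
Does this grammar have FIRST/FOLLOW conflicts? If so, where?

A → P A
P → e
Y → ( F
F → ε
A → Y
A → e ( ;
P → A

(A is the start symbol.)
No FIRST/FOLLOW conflicts.

Nullable non-terminals: F.
F has a nullable alternative but only one production, so nothing to check.

A, P, Y have no nullable alternative, so no FIRST/FOLLOW check is needed there.

No FIRST/FOLLOW conflicts found.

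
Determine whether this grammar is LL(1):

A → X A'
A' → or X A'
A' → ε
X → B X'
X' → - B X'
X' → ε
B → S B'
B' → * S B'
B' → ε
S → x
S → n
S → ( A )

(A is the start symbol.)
Yes, the grammar is LL(1).

A grammar is LL(1) if for each non-terminal N with multiple productions, the predict sets of those productions are pairwise disjoint, where PREDICT(N → α) = (FIRST(α) \ {ε}) ∪ (FOLLOW(N) if α ⇒* ε).

Relevant sets:
  FOLLOW(A') = { $, ')' }
  FOLLOW(X') = { $, ')', 'or' }
  FOLLOW(B') = { $, ')', '-', 'or' }

For A':
  PREDICT(A' → or X A') = { 'or' }
  PREDICT(A' → ε) = { $, ')' }
For X':
  PREDICT(X' → '-' B X') = { '-' }
  PREDICT(X' → ε) = { $, ')', 'or' }
For B':
  PREDICT(B' → '*' S B') = { '*' }
  PREDICT(B' → ε) = { $, ')', '-', 'or' }
For S:
  PREDICT(S → x) = { 'x' }
  PREDICT(S → n) = { 'n' }
  PREDICT(S → '(' A ')') = { '(' }
A, X, B have a single production, so nothing to check there.

All predict sets are disjoint. The grammar IS LL(1).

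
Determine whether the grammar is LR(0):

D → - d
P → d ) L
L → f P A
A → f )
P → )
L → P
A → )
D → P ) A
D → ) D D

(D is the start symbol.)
No. Shift-reduce conflict between [P → ) .] and [D → . ) D D]

Augment with D' → D and build the canonical LR(0) collection (I0 = CLOSURE({[D' → . D]}), then GOTO on every symbol after a dot until no new states appear). It has 21 states:
  I0: { [D → . ) D D], [D → . - d], [D → . P ) A], [D' → . D], [P → . )], [P → . d ) L] }  — shift
  I1: { [D → ) . D D], [D → . ) D D], [D → . - d], [D → . P ) A], [P → ) .], [P → . )], [P → . d ) L] }  — shift, reduce
  I2: { [D → - . d] }  — shift
  I3: { [D' → D .] }  — accept
  I4: { [D → P . ) A] }  — shift
  I5: { [P → d . ) L] }  — shift
  I6: { [L → . P], [L → . f P A], [P → . )], [P → . d ) L], [P → d ) . L] }  — shift
  I7: { [P → ) .] }  — reduce
  I8: { [P → d ) L .] }  — reduce
  I9: { [L → P .] }  — reduce
  I10: { [L → f . P A], [P → . )], [P → . d ) L] }  — shift
  I11: { [A → . )], [A → . f )], [L → f P . A] }  — shift
  I12: { [A → ) .] }  — reduce
  I13: { [L → f P A .] }  — reduce
  I14: { [A → f . )] }  — shift
  I15: { [A → f ) .] }  — reduce
  I16: { [A → . )], [A → . f )], [D → P ) . A] }  — shift
  I17: { [D → P ) A .] }  — reduce
  I18: { [D → - d .] }  — reduce
  I19: { [D → ) D . D], [D → . ) D D], [D → . - d], [D → . P ) A], [P → . )], [P → . d ) L] }  — shift
  I20: { [D → ) D D .] }  — reduce

Conflict in state I1:
  Shift-reduce conflict between [P → ) .] and [D → . ) D D]
So the grammar is NOT LR(0).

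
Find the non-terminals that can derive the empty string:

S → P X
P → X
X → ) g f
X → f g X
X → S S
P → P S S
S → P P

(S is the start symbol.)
None

There are no ε-productions, so no non-terminal can derive ε.
No non-terminals are nullable.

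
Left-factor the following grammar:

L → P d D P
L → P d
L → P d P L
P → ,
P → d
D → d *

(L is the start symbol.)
Left-factoring transforms A → αβ₁ | αβ₂ into A → αA' and A' → β₁ | β₂
(α is the longest common prefix among the alternatives). Repeat until
no nonterminal has two alternatives with a common prefix.

Round 1: L has alternatives sharing prefix 'P d'. Introduce L': L → P d L'
  Add: L' → D P
  Add: L' → ε
  Add: L' → P L

No remaining common prefixes — done.

Resulting grammar:
L → P d L'
L' → D P
L' → ε
L' → P L
P → ,
P → d
D → d *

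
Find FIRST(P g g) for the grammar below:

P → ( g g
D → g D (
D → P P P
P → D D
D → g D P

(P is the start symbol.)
{ '(', 'g' }

FIRST sets of the non-terminals involved (from the grammar, by fixed-point iteration):
  FIRST(P) = { '(', 'g' }

To compute FIRST(P g g), process the symbols left to right:
Symbol P is a non-terminal. Add FIRST(P) \ {ε} = { '(', 'g' }
P is not nullable (ε ∉ FIRST(P)), so stop here.
FIRST(P g g) = { '(', 'g' }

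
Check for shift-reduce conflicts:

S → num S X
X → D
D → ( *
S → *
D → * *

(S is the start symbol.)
A shift-reduce conflict occurs when an LR(0) state has both:
  - a complete (reduce) item [A → α .] (dot at the end), and
  - a shift item [B → β . c γ] (dot before a terminal).

Augment with S' → S and build the canonical LR(0) collection (I0 = CLOSURE({[S' → . S]}), then GOTO on every symbol after a dot until no new states appear). It has 11 states:
  I0: { [S → . *], [S → . num S X], [S' → . S] }  — shift
  I1: { [S → * .] }  — reduce
  I2: { [S' → S .] }  — accept
  I3: { [S → . *], [S → . num S X], [S → num . S X] }  — shift
  I4: { [D → . ( *], [D → . * *], [S → num S . X], [X → . D] }  — shift
  I5: { [D → ( . *] }  — shift
  I6: { [D → * . *] }  — shift
  I7: { [X → D .] }  — reduce
  I8: { [S → num S X .] }  — reduce
  I9: { [D → * * .] }  — reduce
  I10: { [D → ( * .] }  — reduce

No state contains both a complete item and a shift item.

Answer: No shift-reduce conflicts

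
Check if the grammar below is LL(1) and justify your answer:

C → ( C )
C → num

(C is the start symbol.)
A grammar is LL(1) if for each non-terminal N with multiple productions, the predict sets of those productions are pairwise disjoint, where PREDICT(N → α) = (FIRST(α) \ {ε}) ∪ (FOLLOW(N) if α ⇒* ε).

For C:
  PREDICT(C → '(' C ')') = { '(' }
  PREDICT(C → num) = { 'num' }

All predict sets are disjoint. The grammar IS LL(1).

Answer: Yes, the grammar is LL(1).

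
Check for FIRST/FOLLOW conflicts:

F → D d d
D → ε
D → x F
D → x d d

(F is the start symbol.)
No FIRST/FOLLOW conflicts.

A FIRST/FOLLOW conflict occurs when a non-terminal N has a nullable alternative N → β (β ⇒* ε) and another alternative N → α with FIRST(α) ∩ FOLLOW(N) ≠ ∅: on such a lookahead the parser cannot decide between expanding α and letting N vanish via β.

Nullable non-terminals: D.

D: nullable alternative(s) D → ε; FOLLOW(D) = { 'd' }
  D → ε: FIRST \ {ε} = { } — this is the only nullable alternative, skip
  D → x F: FIRST \ {ε} = { 'x' } — disjoint from FOLLOW(D)
  D → x d d: FIRST \ {ε} = { 'x' } — disjoint from FOLLOW(D)

F has no nullable alternative, so no FIRST/FOLLOW check is needed there.

No FIRST/FOLLOW conflicts found.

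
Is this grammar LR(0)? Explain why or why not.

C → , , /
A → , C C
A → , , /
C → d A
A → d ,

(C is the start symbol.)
Augment with C' → C and build the canonical LR(0) collection (I0 = CLOSURE({[C' → . C]}), then GOTO on every symbol after a dot until no new states appear). It has 14 states:
  I0: { [C → . , , /], [C → . d A], [C' → . C] }  — shift
  I1: { [C → , . , /] }  — shift
  I2: { [C' → C .] }  — accept
  I3: { [A → . , , /], [A → . , C C], [A → . d ,], [C → d . A] }  — shift
  I4: { [A → , . , /], [A → , . C C], [C → . , , /], [C → . d A] }  — shift
  I5: { [C → d A .] }  — reduce
  I6: { [A → d . ,] }  — shift
  I7: { [A → d , .] }  — reduce
  I8: { [A → , , . /], [C → , . , /] }  — shift
  I9: { [A → , C . C], [C → . , , /], [C → . d A] }  — shift
  I10: { [A → , C C .] }  — reduce
  I11: { [C → , , . /] }  — shift
  I12: { [A → , , / .] }  — reduce
  I13: { [C → , , / .] }  — reduce

Every state is either a pure shift/goto state or contains exactly one complete item and nothing to shift — no conflicts. The grammar is LR(0).

Answer: Yes, the grammar is LR(0)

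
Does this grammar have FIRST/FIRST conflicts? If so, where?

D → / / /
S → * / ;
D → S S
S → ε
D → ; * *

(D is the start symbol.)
No FIRST/FIRST conflicts.

A FIRST/FIRST conflict occurs when two productions N → α and N → β for the same non-terminal have FIRST(α) ∩ FIRST(β) ≠ ∅ (with ε ∈ FIRST of a nullable right-hand side, so two nullable alternatives also conflict).

FIRST sets of the non-terminals at (or reachable through a nullable prefix from) the front of some alternative:
  FIRST(S) = { '*', ε }

Productions for D:
  D → / / /: FIRST = { '/' }
  D → S S: FIRST = { '*', ε }
  D → ; * *: FIRST = { ';' }
Productions for S:
  S → * / ;: FIRST = { '*' }
  S → ε: FIRST = { ε }

All alternatives of each non-terminal have pairwise disjoint FIRST sets.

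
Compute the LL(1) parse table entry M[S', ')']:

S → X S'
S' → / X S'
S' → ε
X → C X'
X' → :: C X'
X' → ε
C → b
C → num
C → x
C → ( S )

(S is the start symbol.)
S' → ε

To find M[S', ')'], we find productions for S' where ')' is in the predict set (PREDICT(N → α) = (FIRST(α) \ {ε}) ∪ (FOLLOW(N) if α ⇒* ε)).

Relevant sets:
  FOLLOW(S') = { $, ')' }

S' → / X S': PREDICT = { '/' }
S' → ε: PREDICT = { $, ')' }
  ')' is in predict set, so this production goes in M[S', ')']

M[S', ')'] = S' → ε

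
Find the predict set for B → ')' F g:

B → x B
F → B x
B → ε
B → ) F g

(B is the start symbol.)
PREDICT(B → ')' F g) = (FIRST(RHS) \ {ε}) ∪ (FOLLOW(B) if ε ∈ FIRST(RHS), i.e. RHS ⇒* ε)
FIRST(')' F g) = { ')' }
ε ∉ FIRST(')' F g), so FOLLOW(B) is not added.
PREDICT(B → ')' F g) = { ')' }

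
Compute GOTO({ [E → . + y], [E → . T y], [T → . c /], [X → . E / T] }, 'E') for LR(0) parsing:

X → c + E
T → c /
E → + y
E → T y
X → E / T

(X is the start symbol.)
{ [X → E . / T] }

GOTO(I, 'E') = CLOSURE({ [A → αX.β] : [A → α.Xβ] ∈ I, X = 'E' })

Items with dot before 'E', with the dot advanced:
  [X → . E / T] → [X → E . / T]
Closure adds nothing (no advanced item has the dot before a non-terminal).

GOTO = { [X → E . / T] }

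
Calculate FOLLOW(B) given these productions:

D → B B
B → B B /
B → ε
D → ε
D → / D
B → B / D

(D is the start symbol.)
In D → B B: B is followed by B, add FIRST(B) \ {ε} = { '/' }
  B is nullable, so also add FOLLOW(D)
In D → B B: B is at the end, add FOLLOW(D)
In B → B B /: B is followed by B '/', add FIRST(B '/') \ {ε} = { '/' }
In B → B B /: B is followed by '/', add FIRST('/') \ {ε} = { '/' }
In B → B / D: B is followed by '/' D, add FIRST('/' D) \ {ε} = { '/' }

The FOLLOW sets referred to above (computed the same way, to a fixed point):
  FOLLOW(D) = { $, '/' }

Taking the union: FOLLOW(B) = { $, '/' }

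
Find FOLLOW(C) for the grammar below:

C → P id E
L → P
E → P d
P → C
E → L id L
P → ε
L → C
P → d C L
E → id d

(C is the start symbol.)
{ $, 'd', 'id' }

C is the start symbol, so $ ∈ FOLLOW(C).
In P → C: C is at the end, add FOLLOW(P)
In L → C: C is at the end, add FOLLOW(L)
In P → d C L: C is followed by L, add FIRST(L) \ {ε} = { 'd', 'id' }
  L is nullable, so also add FOLLOW(P)

The FOLLOW sets referred to above (computed the same way, to a fixed point):
  FOLLOW(P) = { $, 'd', 'id' }
  FOLLOW(L) = { $, 'd', 'id' }

Taking the union: FOLLOW(C) = { $, 'd', 'id' }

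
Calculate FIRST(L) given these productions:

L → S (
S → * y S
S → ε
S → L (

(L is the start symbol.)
{ '(', '*' }

To compute FIRST(L), examine every production with L on the left-hand side, reading each right-hand side left to right until a non-nullable symbol is reached.

FIRST sets of the other non-terminals involved (by the same procedure, iterated to a fixed point):
  FIRST(S) = { '(', '*', ε }

From L → S (:
  - S is a non-terminal: add FIRST(S) \ {ε} = { '(', '*' }
    S is nullable, so continue to the next symbol
  - '(' is a terminal: add '(' and stop

Collecting: FIRST(L) = { '(', '*' }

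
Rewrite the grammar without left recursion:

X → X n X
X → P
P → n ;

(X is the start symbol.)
X → P X'
X' → n X X'
X' → ε
P → n ;

X is directly left-recursive. The standard transformation for
  A → A α₁ | ... | A α_m | β₁ | ... | β_n
is
  A  → β₁ A' | ... | β_n A'
  A' → α₁ A' | ... | α_m A' | ε

X → P becomes X → P X'
X → X n X becomes X' → n X X'
Add X' → ε

Productions for other non-terminals are unchanged:
  P → n ;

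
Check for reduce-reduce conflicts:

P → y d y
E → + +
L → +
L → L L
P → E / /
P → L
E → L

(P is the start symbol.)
Yes — I3: [E → L .] vs [P → L .]

A reduce-reduce conflict occurs when an LR(0) state has two complete items [A → α .] and [B → β .] — both call for a reduction, and with no lookahead the parser cannot choose between them.

Augment with P' → P and build the canonical LR(0) collection (I0 = CLOSURE({[P' → . P]}), then GOTO on every symbol after a dot until no new states appear). It has 13 states:
  I0: { [E → . + +], [E → . L], [L → . +], [L → . L L], [P → . E / /], [P → . L], [P → . y d y], [P' → . P] }  — shift
  I1: { [E → + . +], [L → + .] }  — shift, reduce
  I2: { [P → E . / /] }  — shift
  I3: { [E → L .], [L → . +], [L → . L L], [L → L . L], [P → L .] }  — shift, 2 reduces
  I4: { [P' → P .] }  — accept
  I5: { [P → y . d y] }  — shift
  I6: { [P → y d . y] }  — shift
  I7: { [P → y d y .] }  — reduce
  I8: { [L → + .] }  — reduce
  I9: { [L → . +], [L → . L L], [L → L . L], [L → L L .] }  — shift, reduce
  I10: { [P → E / . /] }  — shift
  I11: { [P → E / / .] }  — reduce
  I12: { [E → + + .] }  — reduce

I3 contains complete items [E → L .], [P → L .] — reduce-reduce conflict.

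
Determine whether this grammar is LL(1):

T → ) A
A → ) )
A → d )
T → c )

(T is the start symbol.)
Yes, the grammar is LL(1).

A grammar is LL(1) if for each non-terminal N with multiple productions, the predict sets of those productions are pairwise disjoint, where PREDICT(N → α) = (FIRST(α) \ {ε}) ∪ (FOLLOW(N) if α ⇒* ε).

For T:
  PREDICT(T → ')' A) = { ')' }
  PREDICT(T → c ')') = { 'c' }
For A:
  PREDICT(A → ')' ')') = { ')' }
  PREDICT(A → d ')') = { 'd' }

All predict sets are disjoint. The grammar IS LL(1).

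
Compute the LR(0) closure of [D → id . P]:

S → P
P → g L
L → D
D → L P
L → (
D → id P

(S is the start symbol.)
To compute CLOSURE, for each item [A → α.Bβ] where B is a non-terminal, add [B → .γ] for all productions B → γ; repeat for the newly added items until nothing changes.

Start with: [D → id . P]
  [D → id . P] has the dot before P: add [P → . g L]
No further items can be added.

CLOSURE = { [D → id . P], [P → . g L] }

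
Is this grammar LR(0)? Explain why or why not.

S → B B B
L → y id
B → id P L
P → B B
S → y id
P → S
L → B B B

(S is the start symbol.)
No. Shift-reduce conflict between [P → B B .] and [B → . id P L]

Augment with S' → S and build the canonical LR(0) collection (I0 = CLOSURE({[S' → . S]}), then GOTO on every symbol after a dot until no new states appear). It has 18 states:
  I0: { [B → . id P L], [S → . B B B], [S → . y id], [S' → . S] }  — shift
  I1: { [B → . id P L], [S → B . B B] }  — shift
  I2: { [S' → S .] }  — accept
  I3: { [B → . id P L], [B → id . P L], [P → . B B], [P → . S], [S → . B B B], [S → . y id] }  — shift
  I4: { [S → y . id] }  — shift
  I5: { [S → y id .] }  — reduce
  I6: { [B → . id P L], [P → B . B], [S → B . B B] }  — shift
  I7: { [B → . id P L], [B → id P . L], [L → . B B B], [L → . y id] }  — shift
  I8: { [P → S .] }  — reduce
  I9: { [B → . id P L], [L → B . B B] }  — shift
  I10: { [B → id P L .] }  — reduce
  I11: { [L → y . id] }  — shift
  I12: { [L → y id .] }  — reduce
  I13: { [B → . id P L], [L → B B . B] }  — shift
  I14: { [L → B B B .] }  — reduce
  I15: { [B → . id P L], [P → B B .], [S → B B . B] }  — shift, reduce
  I16: { [S → B B B .] }  — reduce
  I17: { [B → . id P L], [S → B B . B] }  — shift

Conflict in state I15:
  Shift-reduce conflict between [P → B B .] and [B → . id P L]
So the grammar is NOT LR(0).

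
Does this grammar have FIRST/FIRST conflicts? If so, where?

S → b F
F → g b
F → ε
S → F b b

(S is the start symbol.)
A FIRST/FIRST conflict occurs when two productions N → α and N → β for the same non-terminal have FIRST(α) ∩ FIRST(β) ≠ ∅ (with ε ∈ FIRST of a nullable right-hand side, so two nullable alternatives also conflict).

FIRST sets of the non-terminals at (or reachable through a nullable prefix from) the front of some alternative:
  FIRST(F) = { 'g', ε }

Productions for S:
  S → b F: FIRST = { 'b' }
  S → F b b: FIRST = { 'b', 'g' }
Productions for F:
  F → g b: FIRST = { 'g' }
  F → ε: FIRST = { ε }

Conflict for S: S → b F and S → F b b
  Overlap: { 'b' }

Answer: Yes. S → b F / S → F b b on { 'b' }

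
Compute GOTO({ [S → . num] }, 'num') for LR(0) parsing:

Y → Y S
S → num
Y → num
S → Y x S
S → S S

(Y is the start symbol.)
{ [S → num .] }

GOTO(I, 'num') = CLOSURE({ [A → αX.β] : [A → α.Xβ] ∈ I, X = 'num' })

Items with dot before 'num', with the dot advanced:
  [S → . num] → [S → num .]
Closure adds nothing (no advanced item has the dot before a non-terminal).

GOTO = { [S → num .] }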